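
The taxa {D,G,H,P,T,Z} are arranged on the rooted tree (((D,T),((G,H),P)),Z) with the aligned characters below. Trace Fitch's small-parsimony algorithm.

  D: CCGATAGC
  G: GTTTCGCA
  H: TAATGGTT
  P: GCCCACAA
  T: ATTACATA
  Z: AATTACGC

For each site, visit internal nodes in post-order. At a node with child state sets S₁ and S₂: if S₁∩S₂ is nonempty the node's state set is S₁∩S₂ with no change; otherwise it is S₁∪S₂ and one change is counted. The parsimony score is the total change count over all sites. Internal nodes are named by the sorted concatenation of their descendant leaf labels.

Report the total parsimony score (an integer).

DT@0: {C} ∪ {A} = {A,C} (union, +1)
GH@0: {G} ∪ {T} = {G,T} (union, +1)
GHP@0: {G,T} ∩ {G} = {G} (intersection, +0)
DGHPT@0: {A,C} ∪ {G} = {A,C,G} (union, +1)
DGHPTZ@0: {A,C,G} ∩ {A} = {A} (intersection, +0)
DT@1: {C} ∪ {T} = {C,T} (union, +1)
GH@1: {T} ∪ {A} = {A,T} (union, +1)
GHP@1: {A,T} ∪ {C} = {A,C,T} (union, +1)
DGHPT@1: {C,T} ∩ {A,C,T} = {C,T} (intersection, +0)
DGHPTZ@1: {C,T} ∪ {A} = {A,C,T} (union, +1)
DT@2: {G} ∪ {T} = {G,T} (union, +1)
GH@2: {T} ∪ {A} = {A,T} (union, +1)
GHP@2: {A,T} ∪ {C} = {A,C,T} (union, +1)
DGHPT@2: {G,T} ∩ {A,C,T} = {T} (intersection, +0)
DGHPTZ@2: {T} ∩ {T} = {T} (intersection, +0)
DT@3: {A} ∩ {A} = {A} (intersection, +0)
GH@3: {T} ∩ {T} = {T} (intersection, +0)
GHP@3: {T} ∪ {C} = {C,T} (union, +1)
DGHPT@3: {A} ∪ {C,T} = {A,C,T} (union, +1)
DGHPTZ@3: {A,C,T} ∩ {T} = {T} (intersection, +0)
DT@4: {T} ∪ {C} = {C,T} (union, +1)
GH@4: {C} ∪ {G} = {C,G} (union, +1)
GHP@4: {C,G} ∪ {A} = {A,C,G} (union, +1)
DGHPT@4: {C,T} ∩ {A,C,G} = {C} (intersection, +0)
DGHPTZ@4: {C} ∪ {A} = {A,C} (union, +1)
DT@5: {A} ∩ {A} = {A} (intersection, +0)
GH@5: {G} ∩ {G} = {G} (intersection, +0)
GHP@5: {G} ∪ {C} = {C,G} (union, +1)
DGHPT@5: {A} ∪ {C,G} = {A,C,G} (union, +1)
DGHPTZ@5: {A,C,G} ∩ {C} = {C} (intersection, +0)
DT@6: {G} ∪ {T} = {G,T} (union, +1)
GH@6: {C} ∪ {T} = {C,T} (union, +1)
GHP@6: {C,T} ∪ {A} = {A,C,T} (union, +1)
DGHPT@6: {G,T} ∩ {A,C,T} = {T} (intersection, +0)
DGHPTZ@6: {T} ∪ {G} = {G,T} (union, +1)
DT@7: {C} ∪ {A} = {A,C} (union, +1)
GH@7: {A} ∪ {T} = {A,T} (union, +1)
GHP@7: {A,T} ∩ {A} = {A} (intersection, +0)
DGHPT@7: {A,C} ∩ {A} = {A} (intersection, +0)
DGHPTZ@7: {A} ∪ {C} = {A,C} (union, +1)
per-site changes: [3, 4, 3, 2, 4, 2, 4, 3]; total = 25

25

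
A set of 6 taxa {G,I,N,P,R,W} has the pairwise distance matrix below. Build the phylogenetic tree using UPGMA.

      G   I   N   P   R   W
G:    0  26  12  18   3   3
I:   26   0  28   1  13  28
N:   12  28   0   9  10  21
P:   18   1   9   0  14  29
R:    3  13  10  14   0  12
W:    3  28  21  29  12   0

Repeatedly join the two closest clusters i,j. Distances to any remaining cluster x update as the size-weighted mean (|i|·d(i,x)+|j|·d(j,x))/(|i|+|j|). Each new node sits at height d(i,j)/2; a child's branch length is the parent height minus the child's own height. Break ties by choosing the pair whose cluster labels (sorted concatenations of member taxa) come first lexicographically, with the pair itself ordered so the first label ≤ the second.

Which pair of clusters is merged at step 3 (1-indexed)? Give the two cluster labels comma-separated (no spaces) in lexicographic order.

iteration 1: select I,P (d=1); attach at lengths (1/2, 1/2); label the merged cluster IP
  updated: d(G,IP)=22, d(IP,N)=37/2, d(IP,R)=27/2, d(IP,W)=57/2
iteration 2: select G,R (d=3); attach at lengths (3/2, 3/2); label the merged cluster GR
  updated: d(GR,IP)=71/4, d(GR,N)=11, d(GR,W)=15/2
iteration 3: select GR,W (d=15/2); attach at lengths (9/4, 15/4); label the merged cluster GRW
  updated: d(GRW,IP)=64/3, d(GRW,N)=43/3
iteration 4: select GRW,N (d=43/3); attach at lengths (41/12, 43/6); label the merged cluster GNRW
  updated: d(GNRW,IP)=165/8
iteration 5: select GNRW,IP (d=165/8); attach at lengths (151/48, 157/16); label the merged cluster GINPRW
final tree: ((((G:3/2,R:3/2):9/4,W:15/4):41/12,N:43/6):151/48,(I:1/2,P:1/2):157/16)
total length: 805/24

GR,W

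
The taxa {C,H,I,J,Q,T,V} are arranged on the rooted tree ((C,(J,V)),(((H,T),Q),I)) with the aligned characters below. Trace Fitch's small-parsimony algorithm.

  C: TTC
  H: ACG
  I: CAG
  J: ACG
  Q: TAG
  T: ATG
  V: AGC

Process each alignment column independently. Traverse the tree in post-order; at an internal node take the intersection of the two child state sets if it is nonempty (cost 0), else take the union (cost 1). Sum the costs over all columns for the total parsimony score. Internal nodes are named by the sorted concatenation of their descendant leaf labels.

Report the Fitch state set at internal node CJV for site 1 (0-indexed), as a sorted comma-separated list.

C,G,T

[col 0] JV: children J:{A}, V:{A} ∩→ {A}; cost 0
[col 0] CJV: children C:{T}, JV:{A} ∪→ {A,T}; cost 1
[col 0] HT: children H:{A}, T:{A} ∩→ {A}; cost 0
[col 0] HQT: children HT:{A}, Q:{T} ∪→ {A,T}; cost 1
[col 0] HIQT: children HQT:{A,T}, I:{C} ∪→ {A,C,T}; cost 1
[col 0] CHIJQTV: children CJV:{A,T}, HIQT:{A,C,T} ∩→ {A,T}; cost 0
[col 1] JV: children J:{C}, V:{G} ∪→ {C,G}; cost 1
[col 1] CJV: children C:{T}, JV:{C,G} ∪→ {C,G,T}; cost 1
[col 1] HT: children H:{C}, T:{T} ∪→ {C,T}; cost 1
[col 1] HQT: children HT:{C,T}, Q:{A} ∪→ {A,C,T}; cost 1
[col 1] HIQT: children HQT:{A,C,T}, I:{A} ∩→ {A}; cost 0
[col 1] CHIJQTV: children CJV:{C,G,T}, HIQT:{A} ∪→ {A,C,G,T}; cost 1
[col 2] JV: children J:{G}, V:{C} ∪→ {C,G}; cost 1
[col 2] CJV: children C:{C}, JV:{C,G} ∩→ {C}; cost 0
[col 2] HT: children H:{G}, T:{G} ∩→ {G}; cost 0
[col 2] HQT: children HT:{G}, Q:{G} ∩→ {G}; cost 0
[col 2] HIQT: children HQT:{G}, I:{G} ∩→ {G}; cost 0
[col 2] CHIJQTV: children CJV:{C}, HIQT:{G} ∪→ {C,G}; cost 1
per-site changes: [3, 5, 2]; total = 10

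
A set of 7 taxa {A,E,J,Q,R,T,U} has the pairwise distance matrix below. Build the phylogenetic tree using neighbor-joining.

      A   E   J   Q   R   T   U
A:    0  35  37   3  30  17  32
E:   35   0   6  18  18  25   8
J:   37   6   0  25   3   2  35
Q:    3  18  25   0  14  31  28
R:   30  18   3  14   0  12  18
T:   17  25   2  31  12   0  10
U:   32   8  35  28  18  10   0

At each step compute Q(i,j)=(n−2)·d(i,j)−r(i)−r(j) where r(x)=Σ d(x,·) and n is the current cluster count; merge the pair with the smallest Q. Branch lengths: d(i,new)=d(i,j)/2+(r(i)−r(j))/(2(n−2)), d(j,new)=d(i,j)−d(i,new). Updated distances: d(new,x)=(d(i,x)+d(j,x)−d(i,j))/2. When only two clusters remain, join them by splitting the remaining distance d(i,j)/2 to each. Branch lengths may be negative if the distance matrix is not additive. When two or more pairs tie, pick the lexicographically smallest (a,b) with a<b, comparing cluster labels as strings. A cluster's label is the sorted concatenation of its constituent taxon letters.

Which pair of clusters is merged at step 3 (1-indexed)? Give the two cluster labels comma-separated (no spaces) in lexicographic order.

1. join A+Q (d=3, Q=-258) ⇒ AQ; edges |A|=5, |Q|=-2
  updated: d(AQ,E)=25, d(AQ,J)=59/2, d(AQ,R)=41/2, d(AQ,T)=45/2, d(AQ,U)=57/2
2. join E+U (d=8, Q=-299/2) ⇒ EU; edges |E|=29/16, |U|=99/16
  updated: d(AQ,EU)=91/4, d(EU,J)=33/2, d(EU,R)=14, d(EU,T)=27/2
3. join J+T (d=2, Q=-95) ⇒ JT; edges |J|=7/6, |T|=5/6
  updated: d(AQ,JT)=25, d(EU,JT)=14, d(JT,R)=13/2
4. join AQ+EU (d=91/4, Q=-147/2) ⇒ AEQU; edges |AQ|=63/4, |EU|=7
  updated: d(AEQU,JT)=65/8, d(AEQU,R)=47/8
5. join AEQU+JT (d=65/8, Q=-41/2) ⇒ AEJQTU; edges |AEQU|=15/4, |JT|=35/8
  updated: d(AEJQTU,R)=17/8
6. join AEJQTU+R (d=17/8) ⇒ AEJQRTU; edges |AEJQTU|=17/16, |R|=17/16
final tree: ((((A:5,Q:-2):63/4,(E:29/16,U:99/16):7):15/4,(J:7/6,T:5/6):35/8):17/16,R:17/16)
total length: 46

J,T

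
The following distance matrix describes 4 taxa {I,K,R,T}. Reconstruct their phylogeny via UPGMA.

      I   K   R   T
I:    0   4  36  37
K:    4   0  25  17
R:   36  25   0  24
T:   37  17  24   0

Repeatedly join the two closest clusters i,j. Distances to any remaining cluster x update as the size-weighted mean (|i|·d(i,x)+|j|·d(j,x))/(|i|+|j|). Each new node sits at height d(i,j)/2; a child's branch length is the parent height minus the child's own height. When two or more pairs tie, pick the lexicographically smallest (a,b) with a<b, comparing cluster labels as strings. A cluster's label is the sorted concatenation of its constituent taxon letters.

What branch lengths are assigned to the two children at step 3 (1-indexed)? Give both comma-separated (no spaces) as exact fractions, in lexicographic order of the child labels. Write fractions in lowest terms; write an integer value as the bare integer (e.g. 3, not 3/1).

step 1: merge (I,K) at d=4; branch lengths I→2, K→2; new cluster IK
  updated: d(IK,R)=61/2, d(IK,T)=27
step 2: merge (R,T) at d=24; branch lengths R→12, T→12; new cluster RT
  updated: d(IK,RT)=115/4
step 3: merge (IK,RT) at d=115/4; branch lengths IK→99/8, RT→19/8; new cluster IKRT
final tree: ((I:2,K:2):99/8,(R:12,T:12):19/8)
total length: 171/4

99/8,19/8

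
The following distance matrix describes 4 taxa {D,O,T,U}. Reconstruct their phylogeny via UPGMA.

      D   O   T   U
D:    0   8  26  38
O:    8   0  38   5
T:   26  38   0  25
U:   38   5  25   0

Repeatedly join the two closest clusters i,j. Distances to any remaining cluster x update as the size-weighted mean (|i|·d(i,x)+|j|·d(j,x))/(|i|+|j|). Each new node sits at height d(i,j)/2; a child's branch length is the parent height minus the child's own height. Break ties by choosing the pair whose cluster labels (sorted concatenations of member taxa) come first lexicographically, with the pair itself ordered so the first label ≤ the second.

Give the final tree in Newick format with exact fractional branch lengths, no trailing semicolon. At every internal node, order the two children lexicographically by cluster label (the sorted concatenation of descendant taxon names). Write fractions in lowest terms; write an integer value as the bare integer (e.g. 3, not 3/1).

step 1: merge (O,U) at d=5; branch lengths O→5/2, U→5/2; new cluster OU
  updated: d(D,OU)=23, d(OU,T)=63/2
step 2: merge (D,OU) at d=23; branch lengths D→23/2, OU→9; new cluster DOU
  updated: d(DOU,T)=89/3
step 3: merge (DOU,T) at d=89/3; branch lengths DOU→10/3, T→89/6; new cluster DOTU
final tree: ((D:23/2,(O:5/2,U:5/2):9):10/3,T:89/6)
total length: 131/3

((D:23/2,(O:5/2,U:5/2):9):10/3,T:89/6)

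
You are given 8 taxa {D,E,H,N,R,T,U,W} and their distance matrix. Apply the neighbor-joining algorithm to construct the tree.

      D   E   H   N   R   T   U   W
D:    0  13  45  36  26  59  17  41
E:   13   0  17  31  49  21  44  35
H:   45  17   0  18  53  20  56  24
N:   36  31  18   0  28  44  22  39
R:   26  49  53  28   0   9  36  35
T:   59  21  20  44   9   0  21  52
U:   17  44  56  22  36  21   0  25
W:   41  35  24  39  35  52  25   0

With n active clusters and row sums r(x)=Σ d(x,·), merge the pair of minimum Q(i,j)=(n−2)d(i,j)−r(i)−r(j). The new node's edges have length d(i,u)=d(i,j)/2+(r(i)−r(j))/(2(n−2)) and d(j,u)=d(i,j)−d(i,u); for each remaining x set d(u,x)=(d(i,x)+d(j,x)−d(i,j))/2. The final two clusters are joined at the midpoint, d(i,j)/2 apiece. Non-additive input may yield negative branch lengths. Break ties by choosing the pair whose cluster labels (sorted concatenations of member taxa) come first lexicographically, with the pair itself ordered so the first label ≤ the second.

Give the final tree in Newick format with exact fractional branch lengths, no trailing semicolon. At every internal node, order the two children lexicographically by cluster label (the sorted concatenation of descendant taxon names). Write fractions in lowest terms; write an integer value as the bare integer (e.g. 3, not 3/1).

1. join R+T (d=9, Q=-408) ⇒ RT; edges |R|=16/3, |T|=11/3
  updated: d(D,RT)=38, d(E,RT)=61/2, d(H,RT)=32, d(N,RT)=63/2, d(RT,U)=24, d(RT,W)=39
2. join D+E (d=13, Q=-591/2) ⇒ DE; edges |D|=169/20, |E|=91/20
  updated: d(DE,H)=49/2, d(DE,N)=27, d(DE,RT)=111/4, d(DE,U)=24, d(DE,W)=63/2
3. join H+N (d=18, Q=-220) ⇒ HN; edges |H|=89/8, |N|=55/8
  updated: d(DE,HN)=67/4, d(HN,RT)=91/4, d(HN,U)=30, d(HN,W)=45/2
4. join U+W (d=25, Q=-146) ⇒ UW; edges |U|=10, |W|=15
  updated: d(DE,UW)=61/4, d(HN,UW)=55/4, d(RT,UW)=19
5. join DE+HN (d=67/4, Q=-159/2) ⇒ DEHN; edges |DE|=10, |HN|=27/4
  updated: d(DEHN,RT)=135/8, d(DEHN,UW)=49/8
6. join DEHN+RT (d=135/8, Q=-42) ⇒ DEHNRT; edges |DEHN|=2, |RT|=119/8
  updated: d(DEHNRT,UW)=33/8
7. join DEHNRT+UW (d=33/8) ⇒ DEHNRTUW; edges |DEHNRT|=33/16, |UW|=33/16
final tree: ((((D:169/20,E:91/20):10,(H:89/8,N:55/8):27/4):2,(R:16/3,T:11/3):119/8):33/16,(U:10,W:15):33/16)
total length: 411/4

((((D:169/20,E:91/20):10,(H:89/8,N:55/8):27/4):2,(R:16/3,T:11/3):119/8):33/16,(U:10,W:15):33/16)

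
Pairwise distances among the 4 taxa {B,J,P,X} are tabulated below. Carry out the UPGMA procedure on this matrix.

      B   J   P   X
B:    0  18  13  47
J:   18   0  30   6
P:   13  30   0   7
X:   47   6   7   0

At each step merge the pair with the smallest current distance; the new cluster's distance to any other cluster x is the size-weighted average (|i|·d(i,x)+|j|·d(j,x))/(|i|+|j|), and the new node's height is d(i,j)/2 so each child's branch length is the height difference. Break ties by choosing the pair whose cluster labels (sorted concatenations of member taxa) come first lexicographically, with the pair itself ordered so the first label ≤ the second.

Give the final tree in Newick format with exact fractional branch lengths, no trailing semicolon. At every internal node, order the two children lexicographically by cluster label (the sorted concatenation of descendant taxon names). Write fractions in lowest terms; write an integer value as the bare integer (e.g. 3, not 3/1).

iteration 1: select J,X (d=6); attach at lengths (3, 3); label the merged cluster JX
  updated: d(B,JX)=65/2, d(JX,P)=37/2
iteration 2: select B,P (d=13); attach at lengths (13/2, 13/2); label the merged cluster BP
  updated: d(BP,JX)=51/2
iteration 3: select BP,JX (d=51/2); attach at lengths (25/4, 39/4); label the merged cluster BJPX
final tree: ((B:13/2,P:13/2):25/4,(J:3,X:3):39/4)
total length: 35

((B:13/2,P:13/2):25/4,(J:3,X:3):39/4)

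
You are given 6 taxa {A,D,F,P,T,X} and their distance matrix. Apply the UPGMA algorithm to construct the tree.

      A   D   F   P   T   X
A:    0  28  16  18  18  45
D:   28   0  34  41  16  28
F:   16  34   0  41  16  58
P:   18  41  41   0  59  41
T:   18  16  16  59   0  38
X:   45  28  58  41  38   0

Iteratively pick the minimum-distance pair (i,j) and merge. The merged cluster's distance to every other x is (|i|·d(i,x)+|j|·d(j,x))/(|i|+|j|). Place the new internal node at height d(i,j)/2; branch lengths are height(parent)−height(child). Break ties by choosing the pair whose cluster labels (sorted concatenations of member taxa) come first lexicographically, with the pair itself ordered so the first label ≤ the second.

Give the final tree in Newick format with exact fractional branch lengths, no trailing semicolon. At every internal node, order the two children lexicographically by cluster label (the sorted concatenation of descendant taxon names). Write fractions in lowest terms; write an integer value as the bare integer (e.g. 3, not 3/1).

((((A:8,F:8):4,(D:8,T:8):4):63/8,P:159/8):9/8,X:21)

1. join A+F (d=16) ⇒ AF; edges |A|=8, |F|=8
  updated: d(AF,D)=31, d(AF,P)=59/2, d(AF,T)=17, d(AF,X)=103/2
2. join D+T (d=16) ⇒ DT; edges |D|=8, |T|=8
  updated: d(AF,DT)=24, d(DT,P)=50, d(DT,X)=33
3. join AF+DT (d=24) ⇒ ADFT; edges |AF|=4, |DT|=4
  updated: d(ADFT,P)=159/4, d(ADFT,X)=169/4
4. join ADFT+P (d=159/4) ⇒ ADFPT; edges |ADFT|=63/8, |P|=159/8
  updated: d(ADFPT,X)=42
5. join ADFPT+X (d=42) ⇒ ADFPTX; edges |ADFPT|=9/8, |X|=21
final tree: ((((A:8,F:8):4,(D:8,T:8):4):63/8,P:159/8):9/8,X:21)
total length: 719/8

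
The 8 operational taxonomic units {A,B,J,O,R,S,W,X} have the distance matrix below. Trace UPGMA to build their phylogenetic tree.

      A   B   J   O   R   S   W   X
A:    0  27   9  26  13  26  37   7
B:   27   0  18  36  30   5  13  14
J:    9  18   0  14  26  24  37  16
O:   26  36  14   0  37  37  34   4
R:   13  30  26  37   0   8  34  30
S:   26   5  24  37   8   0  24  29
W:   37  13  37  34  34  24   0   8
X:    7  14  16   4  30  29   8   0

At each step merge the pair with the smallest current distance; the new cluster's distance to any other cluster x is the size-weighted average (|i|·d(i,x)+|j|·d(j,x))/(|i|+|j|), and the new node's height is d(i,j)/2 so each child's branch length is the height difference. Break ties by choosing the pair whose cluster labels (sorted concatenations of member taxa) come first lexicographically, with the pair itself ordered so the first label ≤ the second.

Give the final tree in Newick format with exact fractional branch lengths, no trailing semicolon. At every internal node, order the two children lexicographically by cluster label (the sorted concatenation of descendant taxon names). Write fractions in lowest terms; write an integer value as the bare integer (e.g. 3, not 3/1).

1. join O+X (d=4) ⇒ OX; edges |O|=2, |X|=2
  updated: d(A,OX)=33/2, d(B,OX)=25, d(J,OX)=15, d(OX,R)=67/2, d(OX,S)=33, d(OX,W)=21
2. join B+S (d=5) ⇒ BS; edges |B|=5/2, |S|=5/2
  updated: d(A,BS)=53/2, d(BS,J)=21, d(BS,OX)=29, d(BS,R)=19, d(BS,W)=37/2
3. join A+J (d=9) ⇒ AJ; edges |A|=9/2, |J|=9/2
  updated: d(AJ,BS)=95/4, d(AJ,OX)=63/4, d(AJ,R)=39/2, d(AJ,W)=37
4. join AJ+OX (d=63/4) ⇒ AJOX; edges |AJ|=27/8, |OX|=47/8
  updated: d(AJOX,BS)=211/8, d(AJOX,R)=53/2, d(AJOX,W)=29
5. join BS+W (d=37/2) ⇒ BSW; edges |BS|=27/4, |W|=37/4
  updated: d(AJOX,BSW)=109/4, d(BSW,R)=24
6. join BSW+R (d=24) ⇒ BRSW; edges |BSW|=11/4, |R|=12
  updated: d(AJOX,BRSW)=433/16
7. join AJOX+BRSW (d=433/16) ⇒ ABJORSWX; edges |AJOX|=181/32, |BRSW|=49/32
final tree: (((A:9/2,J:9/2):27/8,(O:2,X:2):47/8):181/32,(((B:5/2,S:5/2):27/4,W:37/4):11/4,R:12):49/32)
total length: 1043/16

(((A:9/2,J:9/2):27/8,(O:2,X:2):47/8):181/32,(((B:5/2,S:5/2):27/4,W:37/4):11/4,R:12):49/32)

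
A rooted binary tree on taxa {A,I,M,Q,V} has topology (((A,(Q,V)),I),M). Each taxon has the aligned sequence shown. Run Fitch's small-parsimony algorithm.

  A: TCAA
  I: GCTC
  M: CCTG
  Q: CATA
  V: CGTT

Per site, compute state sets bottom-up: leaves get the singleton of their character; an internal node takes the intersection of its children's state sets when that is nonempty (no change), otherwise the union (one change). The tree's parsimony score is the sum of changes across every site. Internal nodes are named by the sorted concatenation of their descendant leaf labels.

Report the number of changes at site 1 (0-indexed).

2

QV@0: {C} ∩ {C} = {C} (intersection, +0)
AQV@0: {T} ∪ {C} = {C,T} (union, +1)
AIQV@0: {C,T} ∪ {G} = {C,G,T} (union, +1)
AIMQV@0: {C,G,T} ∩ {C} = {C} (intersection, +0)
QV@1: {A} ∪ {G} = {A,G} (union, +1)
AQV@1: {C} ∪ {A,G} = {A,C,G} (union, +1)
AIQV@1: {A,C,G} ∩ {C} = {C} (intersection, +0)
AIMQV@1: {C} ∩ {C} = {C} (intersection, +0)
QV@2: {T} ∩ {T} = {T} (intersection, +0)
AQV@2: {A} ∪ {T} = {A,T} (union, +1)
AIQV@2: {A,T} ∩ {T} = {T} (intersection, +0)
AIMQV@2: {T} ∩ {T} = {T} (intersection, +0)
QV@3: {A} ∪ {T} = {A,T} (union, +1)
AQV@3: {A} ∩ {A,T} = {A} (intersection, +0)
AIQV@3: {A} ∪ {C} = {A,C} (union, +1)
AIMQV@3: {A,C} ∪ {G} = {A,C,G} (union, +1)
per-site changes: [2, 2, 1, 3]; total = 8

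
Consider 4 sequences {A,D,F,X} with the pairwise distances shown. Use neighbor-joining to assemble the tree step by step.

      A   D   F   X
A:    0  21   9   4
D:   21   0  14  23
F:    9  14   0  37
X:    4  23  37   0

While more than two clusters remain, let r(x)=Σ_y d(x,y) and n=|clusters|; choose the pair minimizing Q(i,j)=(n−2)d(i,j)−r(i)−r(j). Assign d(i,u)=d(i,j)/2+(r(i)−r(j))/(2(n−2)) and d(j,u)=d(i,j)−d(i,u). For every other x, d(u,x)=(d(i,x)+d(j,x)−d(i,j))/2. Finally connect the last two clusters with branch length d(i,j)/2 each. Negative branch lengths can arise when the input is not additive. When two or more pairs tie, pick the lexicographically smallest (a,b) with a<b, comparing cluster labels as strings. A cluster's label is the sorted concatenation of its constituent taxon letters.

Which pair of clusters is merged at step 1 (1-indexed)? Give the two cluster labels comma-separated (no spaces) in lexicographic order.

A,X

iteration 1: select A,X (d=4, Q=-90); attach at lengths (-11/2, 19/2); label the merged cluster AX
  updated: d(AX,D)=20, d(AX,F)=21
iteration 2: select AX,D (d=20, Q=-55); attach at lengths (27/2, 13/2); label the merged cluster ADX
  updated: d(ADX,F)=15/2
iteration 3: select ADX,F (d=15/2); attach at lengths (15/4, 15/4); label the merged cluster ADFX
final tree: (((A:-11/2,X:19/2):27/2,D:13/2):15/4,F:15/4)
total length: 63/2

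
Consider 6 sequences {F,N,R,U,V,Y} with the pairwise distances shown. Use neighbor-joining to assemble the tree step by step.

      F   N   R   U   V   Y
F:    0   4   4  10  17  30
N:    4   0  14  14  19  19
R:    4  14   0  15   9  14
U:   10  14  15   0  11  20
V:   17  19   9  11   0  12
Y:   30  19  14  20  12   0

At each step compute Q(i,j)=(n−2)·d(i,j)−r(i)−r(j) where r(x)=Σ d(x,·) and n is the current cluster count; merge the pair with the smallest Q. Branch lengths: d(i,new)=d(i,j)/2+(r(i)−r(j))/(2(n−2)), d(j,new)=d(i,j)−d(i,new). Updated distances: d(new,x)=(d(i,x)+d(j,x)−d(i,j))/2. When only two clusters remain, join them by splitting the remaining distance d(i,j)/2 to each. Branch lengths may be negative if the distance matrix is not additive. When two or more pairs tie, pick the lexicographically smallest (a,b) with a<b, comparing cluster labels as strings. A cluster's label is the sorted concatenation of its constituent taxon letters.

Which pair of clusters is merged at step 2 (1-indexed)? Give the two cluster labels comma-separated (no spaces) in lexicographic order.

iteration 1: select F,N (d=4, Q=-119); attach at lengths (11/8, 21/8); label the merged cluster FN
  updated: d(FN,R)=7, d(FN,U)=10, d(FN,V)=16, d(FN,Y)=45/2
iteration 2: select FN,U (d=10, Q=-163/2); attach at lengths (59/12, 61/12); label the merged cluster FNU
  updated: d(FNU,R)=6, d(FNU,V)=17/2, d(FNU,Y)=65/4
iteration 3: select FNU,R (d=6, Q=-191/4); attach at lengths (55/16, 41/16); label the merged cluster FNRU
  updated: d(FNRU,V)=23/4, d(FNRU,Y)=97/8
iteration 4: select FNRU,V (d=23/4, Q=-239/8); attach at lengths (47/16, 45/16); label the merged cluster FNRUV
  updated: d(FNRUV,Y)=147/16
iteration 5: select FNRUV,Y (d=147/16); attach at lengths (147/32, 147/32); label the merged cluster FNRUVY
final tree: (((((F:11/8,N:21/8):59/12,U:61/12):55/16,R:41/16):47/16,V:45/16):147/32,Y:147/32)
total length: 559/16

FN,U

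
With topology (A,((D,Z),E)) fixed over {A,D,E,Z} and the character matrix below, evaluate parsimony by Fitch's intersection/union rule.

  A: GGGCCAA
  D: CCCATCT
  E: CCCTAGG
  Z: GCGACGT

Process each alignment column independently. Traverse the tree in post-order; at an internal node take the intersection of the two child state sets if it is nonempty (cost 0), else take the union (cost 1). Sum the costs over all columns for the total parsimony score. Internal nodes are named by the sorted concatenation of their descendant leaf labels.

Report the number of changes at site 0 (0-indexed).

[col 0] DZ: children D:{C}, Z:{G} ∪→ {C,G}; cost 1
[col 0] DEZ: children DZ:{C,G}, E:{C} ∩→ {C}; cost 0
[col 0] ADEZ: children A:{G}, DEZ:{C} ∪→ {C,G}; cost 1
[col 1] DZ: children D:{C}, Z:{C} ∩→ {C}; cost 0
[col 1] DEZ: children DZ:{C}, E:{C} ∩→ {C}; cost 0
[col 1] ADEZ: children A:{G}, DEZ:{C} ∪→ {C,G}; cost 1
[col 2] DZ: children D:{C}, Z:{G} ∪→ {C,G}; cost 1
[col 2] DEZ: children DZ:{C,G}, E:{C} ∩→ {C}; cost 0
[col 2] ADEZ: children A:{G}, DEZ:{C} ∪→ {C,G}; cost 1
[col 3] DZ: children D:{A}, Z:{A} ∩→ {A}; cost 0
[col 3] DEZ: children DZ:{A}, E:{T} ∪→ {A,T}; cost 1
[col 3] ADEZ: children A:{C}, DEZ:{A,T} ∪→ {A,C,T}; cost 1
[col 4] DZ: children D:{T}, Z:{C} ∪→ {C,T}; cost 1
[col 4] DEZ: children DZ:{C,T}, E:{A} ∪→ {A,C,T}; cost 1
[col 4] ADEZ: children A:{C}, DEZ:{A,C,T} ∩→ {C}; cost 0
[col 5] DZ: children D:{C}, Z:{G} ∪→ {C,G}; cost 1
[col 5] DEZ: children DZ:{C,G}, E:{G} ∩→ {G}; cost 0
[col 5] ADEZ: children A:{A}, DEZ:{G} ∪→ {A,G}; cost 1
[col 6] DZ: children D:{T}, Z:{T} ∩→ {T}; cost 0
[col 6] DEZ: children DZ:{T}, E:{G} ∪→ {G,T}; cost 1
[col 6] ADEZ: children A:{A}, DEZ:{G,T} ∪→ {A,G,T}; cost 1
per-site changes: [2, 1, 2, 2, 2, 2, 2]; total = 13

2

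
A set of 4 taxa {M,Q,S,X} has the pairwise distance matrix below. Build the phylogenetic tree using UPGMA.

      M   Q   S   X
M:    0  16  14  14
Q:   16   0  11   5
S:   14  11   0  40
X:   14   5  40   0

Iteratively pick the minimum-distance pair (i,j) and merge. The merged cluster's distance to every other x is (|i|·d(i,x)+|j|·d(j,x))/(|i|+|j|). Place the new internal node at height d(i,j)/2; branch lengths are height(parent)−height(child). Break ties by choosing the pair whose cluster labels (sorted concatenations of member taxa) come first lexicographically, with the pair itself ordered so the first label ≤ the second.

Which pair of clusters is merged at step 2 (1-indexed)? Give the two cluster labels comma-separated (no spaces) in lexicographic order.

1. join Q+X (d=5) ⇒ QX; edges |Q|=5/2, |X|=5/2
  updated: d(M,QX)=15, d(QX,S)=51/2
2. join M+S (d=14) ⇒ MS; edges |M|=7, |S|=7
  updated: d(MS,QX)=81/4
3. join MS+QX (d=81/4) ⇒ MQSX; edges |MS|=25/8, |QX|=61/8
final tree: ((M:7,S:7):25/8,(Q:5/2,X:5/2):61/8)
total length: 119/4

M,S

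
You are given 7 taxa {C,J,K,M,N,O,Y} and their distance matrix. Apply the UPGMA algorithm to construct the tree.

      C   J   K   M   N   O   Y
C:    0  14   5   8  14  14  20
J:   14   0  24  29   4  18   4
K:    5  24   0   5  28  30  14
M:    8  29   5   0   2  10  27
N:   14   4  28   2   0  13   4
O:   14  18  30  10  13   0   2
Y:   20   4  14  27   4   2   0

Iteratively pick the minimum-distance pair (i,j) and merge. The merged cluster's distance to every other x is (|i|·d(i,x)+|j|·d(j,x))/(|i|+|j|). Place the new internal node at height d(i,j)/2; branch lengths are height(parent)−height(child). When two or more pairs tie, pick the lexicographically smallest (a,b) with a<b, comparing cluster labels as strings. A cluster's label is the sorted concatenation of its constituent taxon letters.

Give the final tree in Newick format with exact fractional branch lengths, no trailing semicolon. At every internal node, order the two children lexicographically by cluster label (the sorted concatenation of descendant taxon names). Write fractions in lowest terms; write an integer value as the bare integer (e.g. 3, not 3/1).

(((C:5/2,K:5/2):35/8,(M:1,N:1):47/8):19/12,(J:11/2,(O:1,Y:1):9/2):71/24)

step 1: merge (M,N) at d=2; branch lengths M→1, N→1; new cluster MN
  updated: d(C,MN)=11, d(J,MN)=33/2, d(K,MN)=33/2, d(MN,O)=23/2, d(MN,Y)=31/2
step 2: merge (O,Y) at d=2; branch lengths O→1, Y→1; new cluster OY
  updated: d(C,OY)=17, d(J,OY)=11, d(K,OY)=22, d(MN,OY)=27/2
step 3: merge (C,K) at d=5; branch lengths C→5/2, K→5/2; new cluster CK
  updated: d(CK,J)=19, d(CK,MN)=55/4, d(CK,OY)=39/2
step 4: merge (J,OY) at d=11; branch lengths J→11/2, OY→9/2; new cluster JOY
  updated: d(CK,JOY)=58/3, d(JOY,MN)=29/2
step 5: merge (CK,MN) at d=55/4; branch lengths CK→35/8, MN→47/8; new cluster CKMN
  updated: d(CKMN,JOY)=203/12
step 6: merge (CKMN,JOY) at d=203/12; branch lengths CKMN→19/12, JOY→71/24; new cluster CJKMNOY
final tree: (((C:5/2,K:5/2):35/8,(M:1,N:1):47/8):19/12,(J:11/2,(O:1,Y:1):9/2):71/24)
total length: 811/24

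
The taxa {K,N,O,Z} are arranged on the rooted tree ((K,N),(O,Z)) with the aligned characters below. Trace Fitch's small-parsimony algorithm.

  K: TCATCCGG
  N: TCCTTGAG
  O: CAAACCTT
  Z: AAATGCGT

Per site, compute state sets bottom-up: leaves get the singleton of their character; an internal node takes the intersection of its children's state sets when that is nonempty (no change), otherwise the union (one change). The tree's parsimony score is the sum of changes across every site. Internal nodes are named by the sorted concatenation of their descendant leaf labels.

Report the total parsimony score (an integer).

site 0, node KN: K={T} ∩ N={T} → {T} (+0)
site 0, node OZ: O={C} ∪ Z={A} → {A,C} (+1)
site 0, node KNOZ: KN={T} ∪ OZ={A,C} → {A,C,T} (+1)
site 1, node KN: K={C} ∩ N={C} → {C} (+0)
site 1, node OZ: O={A} ∩ Z={A} → {A} (+0)
site 1, node KNOZ: KN={C} ∪ OZ={A} → {A,C} (+1)
site 2, node KN: K={A} ∪ N={C} → {A,C} (+1)
site 2, node OZ: O={A} ∩ Z={A} → {A} (+0)
site 2, node KNOZ: KN={A,C} ∩ OZ={A} → {A} (+0)
site 3, node KN: K={T} ∩ N={T} → {T} (+0)
site 3, node OZ: O={A} ∪ Z={T} → {A,T} (+1)
site 3, node KNOZ: KN={T} ∩ OZ={A,T} → {T} (+0)
site 4, node KN: K={C} ∪ N={T} → {C,T} (+1)
site 4, node OZ: O={C} ∪ Z={G} → {C,G} (+1)
site 4, node KNOZ: KN={C,T} ∩ OZ={C,G} → {C} (+0)
site 5, node KN: K={C} ∪ N={G} → {C,G} (+1)
site 5, node OZ: O={C} ∩ Z={C} → {C} (+0)
site 5, node KNOZ: KN={C,G} ∩ OZ={C} → {C} (+0)
site 6, node KN: K={G} ∪ N={A} → {A,G} (+1)
site 6, node OZ: O={T} ∪ Z={G} → {G,T} (+1)
site 6, node KNOZ: KN={A,G} ∩ OZ={G,T} → {G} (+0)
site 7, node KN: K={G} ∩ N={G} → {G} (+0)
site 7, node OZ: O={T} ∩ Z={T} → {T} (+0)
site 7, node KNOZ: KN={G} ∪ OZ={T} → {G,T} (+1)
per-site changes: [2, 1, 1, 1, 2, 1, 2, 1]; total = 11

11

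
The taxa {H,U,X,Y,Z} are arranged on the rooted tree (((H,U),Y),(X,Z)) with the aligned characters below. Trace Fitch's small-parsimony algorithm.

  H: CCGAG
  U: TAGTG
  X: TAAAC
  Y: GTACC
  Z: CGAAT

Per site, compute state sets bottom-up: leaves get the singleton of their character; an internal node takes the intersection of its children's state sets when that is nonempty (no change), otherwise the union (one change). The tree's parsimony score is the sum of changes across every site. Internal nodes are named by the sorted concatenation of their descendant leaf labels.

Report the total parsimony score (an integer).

site 0, node HU: H={C} ∪ U={T} → {C,T} (+1)
site 0, node HUY: HU={C,T} ∪ Y={G} → {C,G,T} (+1)
site 0, node XZ: X={T} ∪ Z={C} → {C,T} (+1)
site 0, node HUXYZ: HUY={C,G,T} ∩ XZ={C,T} → {C,T} (+0)
site 1, node HU: H={C} ∪ U={A} → {A,C} (+1)
site 1, node HUY: HU={A,C} ∪ Y={T} → {A,C,T} (+1)
site 1, node XZ: X={A} ∪ Z={G} → {A,G} (+1)
site 1, node HUXYZ: HUY={A,C,T} ∩ XZ={A,G} → {A} (+0)
site 2, node HU: H={G} ∩ U={G} → {G} (+0)
site 2, node HUY: HU={G} ∪ Y={A} → {A,G} (+1)
site 2, node XZ: X={A} ∩ Z={A} → {A} (+0)
site 2, node HUXYZ: HUY={A,G} ∩ XZ={A} → {A} (+0)
site 3, node HU: H={A} ∪ U={T} → {A,T} (+1)
site 3, node HUY: HU={A,T} ∪ Y={C} → {A,C,T} (+1)
site 3, node XZ: X={A} ∩ Z={A} → {A} (+0)
site 3, node HUXYZ: HUY={A,C,T} ∩ XZ={A} → {A} (+0)
site 4, node HU: H={G} ∩ U={G} → {G} (+0)
site 4, node HUY: HU={G} ∪ Y={C} → {C,G} (+1)
site 4, node XZ: X={C} ∪ Z={T} → {C,T} (+1)
site 4, node HUXYZ: HUY={C,G} ∩ XZ={C,T} → {C} (+0)
per-site changes: [3, 3, 1, 2, 2]; total = 11

11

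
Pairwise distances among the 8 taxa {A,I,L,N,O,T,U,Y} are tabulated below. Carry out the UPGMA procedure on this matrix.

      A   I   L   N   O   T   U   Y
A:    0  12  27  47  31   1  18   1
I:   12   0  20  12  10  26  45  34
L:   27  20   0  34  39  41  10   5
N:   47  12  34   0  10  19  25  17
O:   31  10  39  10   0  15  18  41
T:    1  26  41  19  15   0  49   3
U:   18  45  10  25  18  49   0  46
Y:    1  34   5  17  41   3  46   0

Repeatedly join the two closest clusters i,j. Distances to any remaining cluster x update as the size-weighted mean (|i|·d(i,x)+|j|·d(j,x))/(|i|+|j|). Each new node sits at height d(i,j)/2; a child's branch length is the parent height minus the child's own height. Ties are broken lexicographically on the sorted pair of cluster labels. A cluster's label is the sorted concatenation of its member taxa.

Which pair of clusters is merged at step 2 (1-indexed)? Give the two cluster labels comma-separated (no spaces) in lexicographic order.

step 1: merge (A,T) at d=1; branch lengths A→1/2, T→1/2; new cluster AT
  updated: d(AT,I)=19, d(AT,L)=34, d(AT,N)=33, d(AT,O)=23, d(AT,U)=67/2, d(AT,Y)=2
step 2: merge (AT,Y) at d=2; branch lengths AT→1/2, Y→1; new cluster ATY
  updated: d(ATY,I)=24, d(ATY,L)=73/3, d(ATY,N)=83/3, d(ATY,O)=29, d(ATY,U)=113/3
step 3: merge (I,O) at d=10; branch lengths I→5, O→5; new cluster IO
  updated: d(ATY,IO)=53/2, d(IO,L)=59/2, d(IO,N)=11, d(IO,U)=63/2
step 4: merge (L,U) at d=10; branch lengths L→5, U→5; new cluster LU
  updated: d(ATY,LU)=31, d(IO,LU)=61/2, d(LU,N)=59/2
step 5: merge (IO,N) at d=11; branch lengths IO→1/2, N→11/2; new cluster INO
  updated: d(ATY,INO)=242/9, d(INO,LU)=181/6
step 6: merge (ATY,INO) at d=242/9; branch lengths ATY→112/9, INO→143/18; new cluster AINOTY
  updated: d(AINOTY,LU)=367/12
step 7: merge (AINOTY,LU) at d=367/12; branch lengths AINOTY→133/72, LU→247/24; new cluster AILNOTUY
final tree: ((((A:1/2,T:1/2):1/2,Y:1):112/9,((I:5,O:5):1/2,N:11/2):143/18):133/72,(L:5,U:5):247/24)
total length: 2197/36

AT,Y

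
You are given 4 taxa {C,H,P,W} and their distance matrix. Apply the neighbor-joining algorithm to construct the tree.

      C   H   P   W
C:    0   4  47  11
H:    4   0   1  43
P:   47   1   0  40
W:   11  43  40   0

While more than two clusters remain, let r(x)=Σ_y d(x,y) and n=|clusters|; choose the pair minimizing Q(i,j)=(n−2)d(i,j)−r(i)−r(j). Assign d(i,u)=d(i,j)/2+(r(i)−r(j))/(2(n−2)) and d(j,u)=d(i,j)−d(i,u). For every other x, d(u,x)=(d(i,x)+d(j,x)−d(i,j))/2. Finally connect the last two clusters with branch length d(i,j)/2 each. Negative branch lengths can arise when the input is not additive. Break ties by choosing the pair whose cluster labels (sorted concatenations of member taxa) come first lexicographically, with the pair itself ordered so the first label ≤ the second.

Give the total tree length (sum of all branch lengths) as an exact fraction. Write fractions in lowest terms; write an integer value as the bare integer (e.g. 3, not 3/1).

1. join C+W (d=11, Q=-134) ⇒ CW; edges |C|=-5/2, |W|=27/2
  updated: d(CW,H)=18, d(CW,P)=38
2. join CW+H (d=18, Q=-57) ⇒ CHW; edges |CW|=55/2, |H|=-19/2
  updated: d(CHW,P)=21/2
3. join CHW+P (d=21/2) ⇒ CHPW; edges |CHW|=21/4, |P|=21/4
final tree: (((C:-5/2,W:27/2):55/2,H:-19/2):21/4,P:21/4)
total length: 79/2

79/2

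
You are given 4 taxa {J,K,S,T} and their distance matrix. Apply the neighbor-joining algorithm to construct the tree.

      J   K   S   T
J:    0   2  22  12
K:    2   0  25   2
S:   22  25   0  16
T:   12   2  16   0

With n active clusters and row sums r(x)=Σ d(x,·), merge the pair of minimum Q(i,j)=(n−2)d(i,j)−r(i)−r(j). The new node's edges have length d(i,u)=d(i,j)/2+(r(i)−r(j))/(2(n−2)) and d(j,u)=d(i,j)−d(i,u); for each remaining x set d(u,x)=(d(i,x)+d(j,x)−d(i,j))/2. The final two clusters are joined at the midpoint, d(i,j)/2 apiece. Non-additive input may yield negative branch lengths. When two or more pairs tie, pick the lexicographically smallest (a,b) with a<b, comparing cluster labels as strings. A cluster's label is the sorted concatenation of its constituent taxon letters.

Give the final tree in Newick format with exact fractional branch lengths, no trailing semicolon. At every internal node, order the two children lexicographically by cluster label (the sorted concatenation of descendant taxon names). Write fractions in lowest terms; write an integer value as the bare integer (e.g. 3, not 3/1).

(((J:11/4,K:-3/4):25/4,S:65/4):-1/8,T:-1/8)

iteration 1: select J,K (d=2, Q=-61); attach at lengths (11/4, -3/4); label the merged cluster JK
  updated: d(JK,S)=45/2, d(JK,T)=6
iteration 2: select JK,S (d=45/2, Q=-89/2); attach at lengths (25/4, 65/4); label the merged cluster JKS
  updated: d(JKS,T)=-1/4
iteration 3: select JKS,T (d=-1/4); attach at lengths (-1/8, -1/8); label the merged cluster JKST
final tree: (((J:11/4,K:-3/4):25/4,S:65/4):-1/8,T:-1/8)
total length: 97/4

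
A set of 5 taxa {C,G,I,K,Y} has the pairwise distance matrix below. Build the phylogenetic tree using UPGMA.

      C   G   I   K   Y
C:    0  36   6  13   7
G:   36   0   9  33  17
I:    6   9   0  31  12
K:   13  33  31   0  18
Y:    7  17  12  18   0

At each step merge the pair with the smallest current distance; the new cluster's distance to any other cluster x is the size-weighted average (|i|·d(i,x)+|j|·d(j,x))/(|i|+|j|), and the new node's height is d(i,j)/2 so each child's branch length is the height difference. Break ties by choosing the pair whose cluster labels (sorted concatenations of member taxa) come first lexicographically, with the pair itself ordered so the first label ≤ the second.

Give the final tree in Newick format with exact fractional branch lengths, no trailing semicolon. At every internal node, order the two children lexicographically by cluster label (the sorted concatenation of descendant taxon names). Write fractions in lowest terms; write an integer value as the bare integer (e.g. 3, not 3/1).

iteration 1: select C,I (d=6); attach at lengths (3, 3); label the merged cluster CI
  updated: d(CI,G)=45/2, d(CI,K)=22, d(CI,Y)=19/2
iteration 2: select CI,Y (d=19/2); attach at lengths (7/4, 19/4); label the merged cluster CIY
  updated: d(CIY,G)=62/3, d(CIY,K)=62/3
iteration 3: select CIY,G (d=62/3); attach at lengths (67/12, 31/3); label the merged cluster CGIY
  updated: d(CGIY,K)=95/4
iteration 4: select CGIY,K (d=95/4); attach at lengths (37/24, 95/8); label the merged cluster CGIKY
final tree: ((((C:3,I:3):7/4,Y:19/4):67/12,G:31/3):37/24,K:95/8)
total length: 251/6

((((C:3,I:3):7/4,Y:19/4):67/12,G:31/3):37/24,K:95/8)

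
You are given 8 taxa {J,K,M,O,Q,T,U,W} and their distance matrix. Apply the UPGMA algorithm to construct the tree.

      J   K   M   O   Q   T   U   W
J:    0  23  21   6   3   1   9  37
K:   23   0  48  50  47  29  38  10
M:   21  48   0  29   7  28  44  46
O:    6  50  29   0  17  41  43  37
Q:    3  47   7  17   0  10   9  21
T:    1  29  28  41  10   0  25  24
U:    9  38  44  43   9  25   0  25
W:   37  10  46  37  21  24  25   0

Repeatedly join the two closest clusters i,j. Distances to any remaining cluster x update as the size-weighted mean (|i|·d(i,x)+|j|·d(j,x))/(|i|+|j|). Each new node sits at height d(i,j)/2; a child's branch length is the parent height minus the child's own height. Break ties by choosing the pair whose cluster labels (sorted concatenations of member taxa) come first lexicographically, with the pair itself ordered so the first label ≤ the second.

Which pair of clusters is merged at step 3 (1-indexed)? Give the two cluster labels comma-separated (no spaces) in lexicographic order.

1. join J+T (d=1) ⇒ JT; edges |J|=1/2, |T|=1/2
  updated: d(JT,K)=26, d(JT,M)=49/2, d(JT,O)=47/2, d(JT,Q)=13/2, d(JT,U)=17, d(JT,W)=61/2
2. join JT+Q (d=13/2) ⇒ JQT; edges |JT|=11/4, |Q|=13/4
  updated: d(JQT,K)=33, d(JQT,M)=56/3, d(JQT,O)=64/3, d(JQT,U)=43/3, d(JQT,W)=82/3
3. join K+W (d=10) ⇒ KW; edges |K|=5, |W|=5
  updated: d(JQT,KW)=181/6, d(KW,M)=47, d(KW,O)=87/2, d(KW,U)=63/2
4. join JQT+U (d=43/3) ⇒ JQTU; edges |JQT|=47/12, |U|=43/6
  updated: d(JQTU,KW)=61/2, d(JQTU,M)=25, d(JQTU,O)=107/4
5. join JQTU+M (d=25) ⇒ JMQTU; edges |JQTU|=16/3, |M|=25/2
  updated: d(JMQTU,KW)=169/5, d(JMQTU,O)=136/5
6. join JMQTU+O (d=136/5) ⇒ JMOQTU; edges |JMQTU|=11/10, |O|=68/5
  updated: d(JMOQTU,KW)=425/12
7. join JMOQTU+KW (d=425/12) ⇒ JKMOQTUW; edges |JMOQTU|=493/120, |KW|=305/24
final tree: ((((((J:1/2,T:1/2):11/4,Q:13/4):47/12,U:43/6):16/3,M:25/2):11/10,O:68/5):493/120,(K:5,W:5):305/24)
total length: 2323/30

K,W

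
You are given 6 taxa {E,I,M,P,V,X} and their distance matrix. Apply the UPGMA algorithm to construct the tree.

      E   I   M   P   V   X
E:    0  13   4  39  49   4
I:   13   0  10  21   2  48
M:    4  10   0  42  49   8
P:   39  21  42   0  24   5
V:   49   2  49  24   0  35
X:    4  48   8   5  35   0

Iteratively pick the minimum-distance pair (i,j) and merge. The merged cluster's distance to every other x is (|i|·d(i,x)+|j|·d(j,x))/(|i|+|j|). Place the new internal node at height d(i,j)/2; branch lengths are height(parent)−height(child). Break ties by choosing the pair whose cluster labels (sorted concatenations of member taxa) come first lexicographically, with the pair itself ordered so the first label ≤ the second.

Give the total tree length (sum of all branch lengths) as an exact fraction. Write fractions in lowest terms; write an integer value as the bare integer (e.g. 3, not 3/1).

1. join I+V (d=2) ⇒ IV; edges |I|=1, |V|=1
  updated: d(E,IV)=31, d(IV,M)=59/2, d(IV,P)=45/2, d(IV,X)=83/2
2. join E+M (d=4) ⇒ EM; edges |E|=2, |M|=2
  updated: d(EM,IV)=121/4, d(EM,P)=81/2, d(EM,X)=6
3. join P+X (d=5) ⇒ PX; edges |P|=5/2, |X|=5/2
  updated: d(EM,PX)=93/4, d(IV,PX)=32
4. join EM+PX (d=93/4) ⇒ EMPX; edges |EM|=77/8, |PX|=73/8
  updated: d(EMPX,IV)=249/8
5. join EMPX+IV (d=249/8) ⇒ EIMPVX; edges |EMPX|=63/16, |IV|=233/16
final tree: (((E:2,M:2):77/8,(P:5/2,X:5/2):73/8):63/16,(I:1,V:1):233/16)
total length: 193/4

193/4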